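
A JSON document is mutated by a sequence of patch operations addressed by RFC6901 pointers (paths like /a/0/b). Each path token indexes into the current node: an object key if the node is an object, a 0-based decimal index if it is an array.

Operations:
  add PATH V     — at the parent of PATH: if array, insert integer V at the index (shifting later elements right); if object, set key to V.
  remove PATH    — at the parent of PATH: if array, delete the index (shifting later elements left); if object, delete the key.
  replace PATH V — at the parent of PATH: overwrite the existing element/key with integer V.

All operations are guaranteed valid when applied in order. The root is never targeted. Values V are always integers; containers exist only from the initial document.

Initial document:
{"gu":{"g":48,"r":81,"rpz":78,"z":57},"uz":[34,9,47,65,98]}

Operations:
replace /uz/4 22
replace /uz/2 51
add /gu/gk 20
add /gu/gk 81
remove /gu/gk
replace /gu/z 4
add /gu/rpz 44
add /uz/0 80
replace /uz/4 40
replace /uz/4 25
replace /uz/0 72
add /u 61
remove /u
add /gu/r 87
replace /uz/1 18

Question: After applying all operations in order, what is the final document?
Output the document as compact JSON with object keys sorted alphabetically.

Answer: {"gu":{"g":48,"r":87,"rpz":44,"z":4},"uz":[72,18,9,51,25,22]}

Derivation:
After op 1 (replace /uz/4 22): {"gu":{"g":48,"r":81,"rpz":78,"z":57},"uz":[34,9,47,65,22]}
After op 2 (replace /uz/2 51): {"gu":{"g":48,"r":81,"rpz":78,"z":57},"uz":[34,9,51,65,22]}
After op 3 (add /gu/gk 20): {"gu":{"g":48,"gk":20,"r":81,"rpz":78,"z":57},"uz":[34,9,51,65,22]}
After op 4 (add /gu/gk 81): {"gu":{"g":48,"gk":81,"r":81,"rpz":78,"z":57},"uz":[34,9,51,65,22]}
After op 5 (remove /gu/gk): {"gu":{"g":48,"r":81,"rpz":78,"z":57},"uz":[34,9,51,65,22]}
After op 6 (replace /gu/z 4): {"gu":{"g":48,"r":81,"rpz":78,"z":4},"uz":[34,9,51,65,22]}
After op 7 (add /gu/rpz 44): {"gu":{"g":48,"r":81,"rpz":44,"z":4},"uz":[34,9,51,65,22]}
After op 8 (add /uz/0 80): {"gu":{"g":48,"r":81,"rpz":44,"z":4},"uz":[80,34,9,51,65,22]}
After op 9 (replace /uz/4 40): {"gu":{"g":48,"r":81,"rpz":44,"z":4},"uz":[80,34,9,51,40,22]}
After op 10 (replace /uz/4 25): {"gu":{"g":48,"r":81,"rpz":44,"z":4},"uz":[80,34,9,51,25,22]}
After op 11 (replace /uz/0 72): {"gu":{"g":48,"r":81,"rpz":44,"z":4},"uz":[72,34,9,51,25,22]}
After op 12 (add /u 61): {"gu":{"g":48,"r":81,"rpz":44,"z":4},"u":61,"uz":[72,34,9,51,25,22]}
After op 13 (remove /u): {"gu":{"g":48,"r":81,"rpz":44,"z":4},"uz":[72,34,9,51,25,22]}
After op 14 (add /gu/r 87): {"gu":{"g":48,"r":87,"rpz":44,"z":4},"uz":[72,34,9,51,25,22]}
After op 15 (replace /uz/1 18): {"gu":{"g":48,"r":87,"rpz":44,"z":4},"uz":[72,18,9,51,25,22]}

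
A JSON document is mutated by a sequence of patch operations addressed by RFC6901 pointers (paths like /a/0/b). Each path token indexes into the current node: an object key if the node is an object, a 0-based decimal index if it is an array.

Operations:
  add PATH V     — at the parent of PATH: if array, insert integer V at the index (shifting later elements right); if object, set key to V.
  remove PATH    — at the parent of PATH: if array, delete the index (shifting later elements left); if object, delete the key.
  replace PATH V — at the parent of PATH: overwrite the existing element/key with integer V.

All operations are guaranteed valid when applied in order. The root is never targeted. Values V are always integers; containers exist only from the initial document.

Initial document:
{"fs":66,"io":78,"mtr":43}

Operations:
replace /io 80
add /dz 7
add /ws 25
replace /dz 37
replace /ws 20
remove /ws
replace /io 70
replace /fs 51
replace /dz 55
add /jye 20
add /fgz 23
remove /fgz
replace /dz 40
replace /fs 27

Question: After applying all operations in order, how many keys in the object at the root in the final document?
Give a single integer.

After op 1 (replace /io 80): {"fs":66,"io":80,"mtr":43}
After op 2 (add /dz 7): {"dz":7,"fs":66,"io":80,"mtr":43}
After op 3 (add /ws 25): {"dz":7,"fs":66,"io":80,"mtr":43,"ws":25}
After op 4 (replace /dz 37): {"dz":37,"fs":66,"io":80,"mtr":43,"ws":25}
After op 5 (replace /ws 20): {"dz":37,"fs":66,"io":80,"mtr":43,"ws":20}
After op 6 (remove /ws): {"dz":37,"fs":66,"io":80,"mtr":43}
After op 7 (replace /io 70): {"dz":37,"fs":66,"io":70,"mtr":43}
After op 8 (replace /fs 51): {"dz":37,"fs":51,"io":70,"mtr":43}
After op 9 (replace /dz 55): {"dz":55,"fs":51,"io":70,"mtr":43}
After op 10 (add /jye 20): {"dz":55,"fs":51,"io":70,"jye":20,"mtr":43}
After op 11 (add /fgz 23): {"dz":55,"fgz":23,"fs":51,"io":70,"jye":20,"mtr":43}
After op 12 (remove /fgz): {"dz":55,"fs":51,"io":70,"jye":20,"mtr":43}
After op 13 (replace /dz 40): {"dz":40,"fs":51,"io":70,"jye":20,"mtr":43}
After op 14 (replace /fs 27): {"dz":40,"fs":27,"io":70,"jye":20,"mtr":43}
Size at the root: 5

Answer: 5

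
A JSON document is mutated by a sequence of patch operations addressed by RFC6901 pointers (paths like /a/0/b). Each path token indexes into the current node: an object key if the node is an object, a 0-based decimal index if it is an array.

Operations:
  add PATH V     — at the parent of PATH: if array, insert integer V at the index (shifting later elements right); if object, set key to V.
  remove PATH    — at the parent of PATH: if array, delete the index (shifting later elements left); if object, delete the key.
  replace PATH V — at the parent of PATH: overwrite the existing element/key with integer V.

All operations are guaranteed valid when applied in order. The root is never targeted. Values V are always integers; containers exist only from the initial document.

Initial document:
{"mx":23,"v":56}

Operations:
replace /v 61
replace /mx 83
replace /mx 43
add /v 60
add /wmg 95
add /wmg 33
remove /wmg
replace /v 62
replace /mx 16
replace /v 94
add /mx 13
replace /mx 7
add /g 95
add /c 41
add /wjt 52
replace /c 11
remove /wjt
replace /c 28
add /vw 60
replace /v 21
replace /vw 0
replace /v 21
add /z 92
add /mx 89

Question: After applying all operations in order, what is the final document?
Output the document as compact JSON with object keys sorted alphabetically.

Answer: {"c":28,"g":95,"mx":89,"v":21,"vw":0,"z":92}

Derivation:
After op 1 (replace /v 61): {"mx":23,"v":61}
After op 2 (replace /mx 83): {"mx":83,"v":61}
After op 3 (replace /mx 43): {"mx":43,"v":61}
After op 4 (add /v 60): {"mx":43,"v":60}
After op 5 (add /wmg 95): {"mx":43,"v":60,"wmg":95}
After op 6 (add /wmg 33): {"mx":43,"v":60,"wmg":33}
After op 7 (remove /wmg): {"mx":43,"v":60}
After op 8 (replace /v 62): {"mx":43,"v":62}
After op 9 (replace /mx 16): {"mx":16,"v":62}
After op 10 (replace /v 94): {"mx":16,"v":94}
After op 11 (add /mx 13): {"mx":13,"v":94}
After op 12 (replace /mx 7): {"mx":7,"v":94}
After op 13 (add /g 95): {"g":95,"mx":7,"v":94}
After op 14 (add /c 41): {"c":41,"g":95,"mx":7,"v":94}
After op 15 (add /wjt 52): {"c":41,"g":95,"mx":7,"v":94,"wjt":52}
After op 16 (replace /c 11): {"c":11,"g":95,"mx":7,"v":94,"wjt":52}
After op 17 (remove /wjt): {"c":11,"g":95,"mx":7,"v":94}
After op 18 (replace /c 28): {"c":28,"g":95,"mx":7,"v":94}
After op 19 (add /vw 60): {"c":28,"g":95,"mx":7,"v":94,"vw":60}
After op 20 (replace /v 21): {"c":28,"g":95,"mx":7,"v":21,"vw":60}
After op 21 (replace /vw 0): {"c":28,"g":95,"mx":7,"v":21,"vw":0}
After op 22 (replace /v 21): {"c":28,"g":95,"mx":7,"v":21,"vw":0}
After op 23 (add /z 92): {"c":28,"g":95,"mx":7,"v":21,"vw":0,"z":92}
After op 24 (add /mx 89): {"c":28,"g":95,"mx":89,"v":21,"vw":0,"z":92}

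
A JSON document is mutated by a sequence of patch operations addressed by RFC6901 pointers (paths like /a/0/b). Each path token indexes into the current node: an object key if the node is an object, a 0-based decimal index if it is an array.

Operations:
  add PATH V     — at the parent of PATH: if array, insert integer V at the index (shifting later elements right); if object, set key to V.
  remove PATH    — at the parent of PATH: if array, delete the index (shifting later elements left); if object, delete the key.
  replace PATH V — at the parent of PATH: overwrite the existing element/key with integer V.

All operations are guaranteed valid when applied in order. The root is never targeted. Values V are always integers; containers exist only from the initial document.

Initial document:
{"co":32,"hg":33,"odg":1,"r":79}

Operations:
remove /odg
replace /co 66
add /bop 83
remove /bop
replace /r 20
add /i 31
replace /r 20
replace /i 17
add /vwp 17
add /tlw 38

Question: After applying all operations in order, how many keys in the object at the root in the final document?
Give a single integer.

After op 1 (remove /odg): {"co":32,"hg":33,"r":79}
After op 2 (replace /co 66): {"co":66,"hg":33,"r":79}
After op 3 (add /bop 83): {"bop":83,"co":66,"hg":33,"r":79}
After op 4 (remove /bop): {"co":66,"hg":33,"r":79}
After op 5 (replace /r 20): {"co":66,"hg":33,"r":20}
After op 6 (add /i 31): {"co":66,"hg":33,"i":31,"r":20}
After op 7 (replace /r 20): {"co":66,"hg":33,"i":31,"r":20}
After op 8 (replace /i 17): {"co":66,"hg":33,"i":17,"r":20}
After op 9 (add /vwp 17): {"co":66,"hg":33,"i":17,"r":20,"vwp":17}
After op 10 (add /tlw 38): {"co":66,"hg":33,"i":17,"r":20,"tlw":38,"vwp":17}
Size at the root: 6

Answer: 6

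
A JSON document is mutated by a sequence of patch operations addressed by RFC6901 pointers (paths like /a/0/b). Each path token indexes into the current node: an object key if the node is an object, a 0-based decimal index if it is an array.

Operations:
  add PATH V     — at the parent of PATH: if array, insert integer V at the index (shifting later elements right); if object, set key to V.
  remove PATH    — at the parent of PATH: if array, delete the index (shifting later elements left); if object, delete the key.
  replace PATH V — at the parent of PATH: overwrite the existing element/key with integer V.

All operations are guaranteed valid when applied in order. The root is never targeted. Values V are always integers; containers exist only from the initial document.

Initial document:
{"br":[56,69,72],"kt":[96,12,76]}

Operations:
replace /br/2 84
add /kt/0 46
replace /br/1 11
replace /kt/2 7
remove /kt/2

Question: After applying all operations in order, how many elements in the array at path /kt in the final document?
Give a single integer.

Answer: 3

Derivation:
After op 1 (replace /br/2 84): {"br":[56,69,84],"kt":[96,12,76]}
After op 2 (add /kt/0 46): {"br":[56,69,84],"kt":[46,96,12,76]}
After op 3 (replace /br/1 11): {"br":[56,11,84],"kt":[46,96,12,76]}
After op 4 (replace /kt/2 7): {"br":[56,11,84],"kt":[46,96,7,76]}
After op 5 (remove /kt/2): {"br":[56,11,84],"kt":[46,96,76]}
Size at path /kt: 3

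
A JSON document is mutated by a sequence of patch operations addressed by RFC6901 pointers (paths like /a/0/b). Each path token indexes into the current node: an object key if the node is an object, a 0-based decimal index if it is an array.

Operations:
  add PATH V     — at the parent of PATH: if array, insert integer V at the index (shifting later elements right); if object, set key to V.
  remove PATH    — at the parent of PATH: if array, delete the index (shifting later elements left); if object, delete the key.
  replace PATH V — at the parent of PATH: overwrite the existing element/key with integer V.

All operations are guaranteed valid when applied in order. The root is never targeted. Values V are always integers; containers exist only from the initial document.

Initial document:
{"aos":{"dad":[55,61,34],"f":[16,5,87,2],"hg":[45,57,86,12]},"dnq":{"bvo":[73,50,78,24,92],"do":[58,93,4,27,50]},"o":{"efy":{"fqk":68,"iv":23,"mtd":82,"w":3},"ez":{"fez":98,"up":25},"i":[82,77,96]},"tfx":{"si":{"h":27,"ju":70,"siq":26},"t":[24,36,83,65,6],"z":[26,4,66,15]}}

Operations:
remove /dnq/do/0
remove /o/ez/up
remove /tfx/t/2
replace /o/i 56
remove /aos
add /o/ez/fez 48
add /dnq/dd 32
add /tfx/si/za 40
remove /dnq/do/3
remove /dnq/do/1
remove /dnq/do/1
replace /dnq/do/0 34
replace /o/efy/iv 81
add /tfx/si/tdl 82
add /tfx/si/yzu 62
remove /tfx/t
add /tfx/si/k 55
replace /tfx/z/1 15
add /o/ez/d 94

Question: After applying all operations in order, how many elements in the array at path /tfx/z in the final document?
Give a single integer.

After op 1 (remove /dnq/do/0): {"aos":{"dad":[55,61,34],"f":[16,5,87,2],"hg":[45,57,86,12]},"dnq":{"bvo":[73,50,78,24,92],"do":[93,4,27,50]},"o":{"efy":{"fqk":68,"iv":23,"mtd":82,"w":3},"ez":{"fez":98,"up":25},"i":[82,77,96]},"tfx":{"si":{"h":27,"ju":70,"siq":26},"t":[24,36,83,65,6],"z":[26,4,66,15]}}
After op 2 (remove /o/ez/up): {"aos":{"dad":[55,61,34],"f":[16,5,87,2],"hg":[45,57,86,12]},"dnq":{"bvo":[73,50,78,24,92],"do":[93,4,27,50]},"o":{"efy":{"fqk":68,"iv":23,"mtd":82,"w":3},"ez":{"fez":98},"i":[82,77,96]},"tfx":{"si":{"h":27,"ju":70,"siq":26},"t":[24,36,83,65,6],"z":[26,4,66,15]}}
After op 3 (remove /tfx/t/2): {"aos":{"dad":[55,61,34],"f":[16,5,87,2],"hg":[45,57,86,12]},"dnq":{"bvo":[73,50,78,24,92],"do":[93,4,27,50]},"o":{"efy":{"fqk":68,"iv":23,"mtd":82,"w":3},"ez":{"fez":98},"i":[82,77,96]},"tfx":{"si":{"h":27,"ju":70,"siq":26},"t":[24,36,65,6],"z":[26,4,66,15]}}
After op 4 (replace /o/i 56): {"aos":{"dad":[55,61,34],"f":[16,5,87,2],"hg":[45,57,86,12]},"dnq":{"bvo":[73,50,78,24,92],"do":[93,4,27,50]},"o":{"efy":{"fqk":68,"iv":23,"mtd":82,"w":3},"ez":{"fez":98},"i":56},"tfx":{"si":{"h":27,"ju":70,"siq":26},"t":[24,36,65,6],"z":[26,4,66,15]}}
After op 5 (remove /aos): {"dnq":{"bvo":[73,50,78,24,92],"do":[93,4,27,50]},"o":{"efy":{"fqk":68,"iv":23,"mtd":82,"w":3},"ez":{"fez":98},"i":56},"tfx":{"si":{"h":27,"ju":70,"siq":26},"t":[24,36,65,6],"z":[26,4,66,15]}}
After op 6 (add /o/ez/fez 48): {"dnq":{"bvo":[73,50,78,24,92],"do":[93,4,27,50]},"o":{"efy":{"fqk":68,"iv":23,"mtd":82,"w":3},"ez":{"fez":48},"i":56},"tfx":{"si":{"h":27,"ju":70,"siq":26},"t":[24,36,65,6],"z":[26,4,66,15]}}
After op 7 (add /dnq/dd 32): {"dnq":{"bvo":[73,50,78,24,92],"dd":32,"do":[93,4,27,50]},"o":{"efy":{"fqk":68,"iv":23,"mtd":82,"w":3},"ez":{"fez":48},"i":56},"tfx":{"si":{"h":27,"ju":70,"siq":26},"t":[24,36,65,6],"z":[26,4,66,15]}}
After op 8 (add /tfx/si/za 40): {"dnq":{"bvo":[73,50,78,24,92],"dd":32,"do":[93,4,27,50]},"o":{"efy":{"fqk":68,"iv":23,"mtd":82,"w":3},"ez":{"fez":48},"i":56},"tfx":{"si":{"h":27,"ju":70,"siq":26,"za":40},"t":[24,36,65,6],"z":[26,4,66,15]}}
After op 9 (remove /dnq/do/3): {"dnq":{"bvo":[73,50,78,24,92],"dd":32,"do":[93,4,27]},"o":{"efy":{"fqk":68,"iv":23,"mtd":82,"w":3},"ez":{"fez":48},"i":56},"tfx":{"si":{"h":27,"ju":70,"siq":26,"za":40},"t":[24,36,65,6],"z":[26,4,66,15]}}
After op 10 (remove /dnq/do/1): {"dnq":{"bvo":[73,50,78,24,92],"dd":32,"do":[93,27]},"o":{"efy":{"fqk":68,"iv":23,"mtd":82,"w":3},"ez":{"fez":48},"i":56},"tfx":{"si":{"h":27,"ju":70,"siq":26,"za":40},"t":[24,36,65,6],"z":[26,4,66,15]}}
After op 11 (remove /dnq/do/1): {"dnq":{"bvo":[73,50,78,24,92],"dd":32,"do":[93]},"o":{"efy":{"fqk":68,"iv":23,"mtd":82,"w":3},"ez":{"fez":48},"i":56},"tfx":{"si":{"h":27,"ju":70,"siq":26,"za":40},"t":[24,36,65,6],"z":[26,4,66,15]}}
After op 12 (replace /dnq/do/0 34): {"dnq":{"bvo":[73,50,78,24,92],"dd":32,"do":[34]},"o":{"efy":{"fqk":68,"iv":23,"mtd":82,"w":3},"ez":{"fez":48},"i":56},"tfx":{"si":{"h":27,"ju":70,"siq":26,"za":40},"t":[24,36,65,6],"z":[26,4,66,15]}}
After op 13 (replace /o/efy/iv 81): {"dnq":{"bvo":[73,50,78,24,92],"dd":32,"do":[34]},"o":{"efy":{"fqk":68,"iv":81,"mtd":82,"w":3},"ez":{"fez":48},"i":56},"tfx":{"si":{"h":27,"ju":70,"siq":26,"za":40},"t":[24,36,65,6],"z":[26,4,66,15]}}
After op 14 (add /tfx/si/tdl 82): {"dnq":{"bvo":[73,50,78,24,92],"dd":32,"do":[34]},"o":{"efy":{"fqk":68,"iv":81,"mtd":82,"w":3},"ez":{"fez":48},"i":56},"tfx":{"si":{"h":27,"ju":70,"siq":26,"tdl":82,"za":40},"t":[24,36,65,6],"z":[26,4,66,15]}}
After op 15 (add /tfx/si/yzu 62): {"dnq":{"bvo":[73,50,78,24,92],"dd":32,"do":[34]},"o":{"efy":{"fqk":68,"iv":81,"mtd":82,"w":3},"ez":{"fez":48},"i":56},"tfx":{"si":{"h":27,"ju":70,"siq":26,"tdl":82,"yzu":62,"za":40},"t":[24,36,65,6],"z":[26,4,66,15]}}
After op 16 (remove /tfx/t): {"dnq":{"bvo":[73,50,78,24,92],"dd":32,"do":[34]},"o":{"efy":{"fqk":68,"iv":81,"mtd":82,"w":3},"ez":{"fez":48},"i":56},"tfx":{"si":{"h":27,"ju":70,"siq":26,"tdl":82,"yzu":62,"za":40},"z":[26,4,66,15]}}
After op 17 (add /tfx/si/k 55): {"dnq":{"bvo":[73,50,78,24,92],"dd":32,"do":[34]},"o":{"efy":{"fqk":68,"iv":81,"mtd":82,"w":3},"ez":{"fez":48},"i":56},"tfx":{"si":{"h":27,"ju":70,"k":55,"siq":26,"tdl":82,"yzu":62,"za":40},"z":[26,4,66,15]}}
After op 18 (replace /tfx/z/1 15): {"dnq":{"bvo":[73,50,78,24,92],"dd":32,"do":[34]},"o":{"efy":{"fqk":68,"iv":81,"mtd":82,"w":3},"ez":{"fez":48},"i":56},"tfx":{"si":{"h":27,"ju":70,"k":55,"siq":26,"tdl":82,"yzu":62,"za":40},"z":[26,15,66,15]}}
After op 19 (add /o/ez/d 94): {"dnq":{"bvo":[73,50,78,24,92],"dd":32,"do":[34]},"o":{"efy":{"fqk":68,"iv":81,"mtd":82,"w":3},"ez":{"d":94,"fez":48},"i":56},"tfx":{"si":{"h":27,"ju":70,"k":55,"siq":26,"tdl":82,"yzu":62,"za":40},"z":[26,15,66,15]}}
Size at path /tfx/z: 4

Answer: 4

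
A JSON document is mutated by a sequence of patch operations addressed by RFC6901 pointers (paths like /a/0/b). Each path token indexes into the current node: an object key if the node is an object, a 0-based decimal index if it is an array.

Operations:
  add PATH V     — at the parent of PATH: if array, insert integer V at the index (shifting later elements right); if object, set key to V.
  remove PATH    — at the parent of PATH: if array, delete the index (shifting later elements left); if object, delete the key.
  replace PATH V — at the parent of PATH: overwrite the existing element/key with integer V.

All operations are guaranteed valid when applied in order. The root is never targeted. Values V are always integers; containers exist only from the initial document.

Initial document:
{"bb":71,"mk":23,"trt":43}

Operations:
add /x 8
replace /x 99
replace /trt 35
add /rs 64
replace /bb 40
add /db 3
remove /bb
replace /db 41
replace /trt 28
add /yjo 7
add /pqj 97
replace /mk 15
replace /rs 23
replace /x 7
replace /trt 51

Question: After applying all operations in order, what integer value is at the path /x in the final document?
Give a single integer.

Answer: 7

Derivation:
After op 1 (add /x 8): {"bb":71,"mk":23,"trt":43,"x":8}
After op 2 (replace /x 99): {"bb":71,"mk":23,"trt":43,"x":99}
After op 3 (replace /trt 35): {"bb":71,"mk":23,"trt":35,"x":99}
After op 4 (add /rs 64): {"bb":71,"mk":23,"rs":64,"trt":35,"x":99}
After op 5 (replace /bb 40): {"bb":40,"mk":23,"rs":64,"trt":35,"x":99}
After op 6 (add /db 3): {"bb":40,"db":3,"mk":23,"rs":64,"trt":35,"x":99}
After op 7 (remove /bb): {"db":3,"mk":23,"rs":64,"trt":35,"x":99}
After op 8 (replace /db 41): {"db":41,"mk":23,"rs":64,"trt":35,"x":99}
After op 9 (replace /trt 28): {"db":41,"mk":23,"rs":64,"trt":28,"x":99}
After op 10 (add /yjo 7): {"db":41,"mk":23,"rs":64,"trt":28,"x":99,"yjo":7}
After op 11 (add /pqj 97): {"db":41,"mk":23,"pqj":97,"rs":64,"trt":28,"x":99,"yjo":7}
After op 12 (replace /mk 15): {"db":41,"mk":15,"pqj":97,"rs":64,"trt":28,"x":99,"yjo":7}
After op 13 (replace /rs 23): {"db":41,"mk":15,"pqj":97,"rs":23,"trt":28,"x":99,"yjo":7}
After op 14 (replace /x 7): {"db":41,"mk":15,"pqj":97,"rs":23,"trt":28,"x":7,"yjo":7}
After op 15 (replace /trt 51): {"db":41,"mk":15,"pqj":97,"rs":23,"trt":51,"x":7,"yjo":7}
Value at /x: 7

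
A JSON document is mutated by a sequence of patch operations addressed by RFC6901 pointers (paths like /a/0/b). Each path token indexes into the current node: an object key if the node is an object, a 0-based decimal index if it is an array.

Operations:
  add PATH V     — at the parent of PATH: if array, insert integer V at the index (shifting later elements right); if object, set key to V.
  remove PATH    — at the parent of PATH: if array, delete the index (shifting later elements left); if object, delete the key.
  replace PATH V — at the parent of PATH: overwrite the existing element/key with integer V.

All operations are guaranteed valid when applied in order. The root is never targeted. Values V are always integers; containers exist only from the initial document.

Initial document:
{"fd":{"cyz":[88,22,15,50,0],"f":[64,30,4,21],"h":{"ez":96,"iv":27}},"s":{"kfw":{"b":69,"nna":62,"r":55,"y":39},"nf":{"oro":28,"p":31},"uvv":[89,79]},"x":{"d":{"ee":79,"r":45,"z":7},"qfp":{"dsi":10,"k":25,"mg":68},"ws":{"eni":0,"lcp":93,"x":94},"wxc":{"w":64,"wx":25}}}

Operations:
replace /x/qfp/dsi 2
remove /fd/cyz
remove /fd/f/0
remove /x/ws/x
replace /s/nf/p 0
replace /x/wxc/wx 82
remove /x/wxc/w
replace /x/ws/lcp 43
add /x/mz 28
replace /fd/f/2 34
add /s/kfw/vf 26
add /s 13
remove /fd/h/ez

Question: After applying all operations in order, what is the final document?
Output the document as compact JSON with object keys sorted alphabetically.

After op 1 (replace /x/qfp/dsi 2): {"fd":{"cyz":[88,22,15,50,0],"f":[64,30,4,21],"h":{"ez":96,"iv":27}},"s":{"kfw":{"b":69,"nna":62,"r":55,"y":39},"nf":{"oro":28,"p":31},"uvv":[89,79]},"x":{"d":{"ee":79,"r":45,"z":7},"qfp":{"dsi":2,"k":25,"mg":68},"ws":{"eni":0,"lcp":93,"x":94},"wxc":{"w":64,"wx":25}}}
After op 2 (remove /fd/cyz): {"fd":{"f":[64,30,4,21],"h":{"ez":96,"iv":27}},"s":{"kfw":{"b":69,"nna":62,"r":55,"y":39},"nf":{"oro":28,"p":31},"uvv":[89,79]},"x":{"d":{"ee":79,"r":45,"z":7},"qfp":{"dsi":2,"k":25,"mg":68},"ws":{"eni":0,"lcp":93,"x":94},"wxc":{"w":64,"wx":25}}}
After op 3 (remove /fd/f/0): {"fd":{"f":[30,4,21],"h":{"ez":96,"iv":27}},"s":{"kfw":{"b":69,"nna":62,"r":55,"y":39},"nf":{"oro":28,"p":31},"uvv":[89,79]},"x":{"d":{"ee":79,"r":45,"z":7},"qfp":{"dsi":2,"k":25,"mg":68},"ws":{"eni":0,"lcp":93,"x":94},"wxc":{"w":64,"wx":25}}}
After op 4 (remove /x/ws/x): {"fd":{"f":[30,4,21],"h":{"ez":96,"iv":27}},"s":{"kfw":{"b":69,"nna":62,"r":55,"y":39},"nf":{"oro":28,"p":31},"uvv":[89,79]},"x":{"d":{"ee":79,"r":45,"z":7},"qfp":{"dsi":2,"k":25,"mg":68},"ws":{"eni":0,"lcp":93},"wxc":{"w":64,"wx":25}}}
After op 5 (replace /s/nf/p 0): {"fd":{"f":[30,4,21],"h":{"ez":96,"iv":27}},"s":{"kfw":{"b":69,"nna":62,"r":55,"y":39},"nf":{"oro":28,"p":0},"uvv":[89,79]},"x":{"d":{"ee":79,"r":45,"z":7},"qfp":{"dsi":2,"k":25,"mg":68},"ws":{"eni":0,"lcp":93},"wxc":{"w":64,"wx":25}}}
After op 6 (replace /x/wxc/wx 82): {"fd":{"f":[30,4,21],"h":{"ez":96,"iv":27}},"s":{"kfw":{"b":69,"nna":62,"r":55,"y":39},"nf":{"oro":28,"p":0},"uvv":[89,79]},"x":{"d":{"ee":79,"r":45,"z":7},"qfp":{"dsi":2,"k":25,"mg":68},"ws":{"eni":0,"lcp":93},"wxc":{"w":64,"wx":82}}}
After op 7 (remove /x/wxc/w): {"fd":{"f":[30,4,21],"h":{"ez":96,"iv":27}},"s":{"kfw":{"b":69,"nna":62,"r":55,"y":39},"nf":{"oro":28,"p":0},"uvv":[89,79]},"x":{"d":{"ee":79,"r":45,"z":7},"qfp":{"dsi":2,"k":25,"mg":68},"ws":{"eni":0,"lcp":93},"wxc":{"wx":82}}}
After op 8 (replace /x/ws/lcp 43): {"fd":{"f":[30,4,21],"h":{"ez":96,"iv":27}},"s":{"kfw":{"b":69,"nna":62,"r":55,"y":39},"nf":{"oro":28,"p":0},"uvv":[89,79]},"x":{"d":{"ee":79,"r":45,"z":7},"qfp":{"dsi":2,"k":25,"mg":68},"ws":{"eni":0,"lcp":43},"wxc":{"wx":82}}}
After op 9 (add /x/mz 28): {"fd":{"f":[30,4,21],"h":{"ez":96,"iv":27}},"s":{"kfw":{"b":69,"nna":62,"r":55,"y":39},"nf":{"oro":28,"p":0},"uvv":[89,79]},"x":{"d":{"ee":79,"r":45,"z":7},"mz":28,"qfp":{"dsi":2,"k":25,"mg":68},"ws":{"eni":0,"lcp":43},"wxc":{"wx":82}}}
After op 10 (replace /fd/f/2 34): {"fd":{"f":[30,4,34],"h":{"ez":96,"iv":27}},"s":{"kfw":{"b":69,"nna":62,"r":55,"y":39},"nf":{"oro":28,"p":0},"uvv":[89,79]},"x":{"d":{"ee":79,"r":45,"z":7},"mz":28,"qfp":{"dsi":2,"k":25,"mg":68},"ws":{"eni":0,"lcp":43},"wxc":{"wx":82}}}
After op 11 (add /s/kfw/vf 26): {"fd":{"f":[30,4,34],"h":{"ez":96,"iv":27}},"s":{"kfw":{"b":69,"nna":62,"r":55,"vf":26,"y":39},"nf":{"oro":28,"p":0},"uvv":[89,79]},"x":{"d":{"ee":79,"r":45,"z":7},"mz":28,"qfp":{"dsi":2,"k":25,"mg":68},"ws":{"eni":0,"lcp":43},"wxc":{"wx":82}}}
After op 12 (add /s 13): {"fd":{"f":[30,4,34],"h":{"ez":96,"iv":27}},"s":13,"x":{"d":{"ee":79,"r":45,"z":7},"mz":28,"qfp":{"dsi":2,"k":25,"mg":68},"ws":{"eni":0,"lcp":43},"wxc":{"wx":82}}}
After op 13 (remove /fd/h/ez): {"fd":{"f":[30,4,34],"h":{"iv":27}},"s":13,"x":{"d":{"ee":79,"r":45,"z":7},"mz":28,"qfp":{"dsi":2,"k":25,"mg":68},"ws":{"eni":0,"lcp":43},"wxc":{"wx":82}}}

Answer: {"fd":{"f":[30,4,34],"h":{"iv":27}},"s":13,"x":{"d":{"ee":79,"r":45,"z":7},"mz":28,"qfp":{"dsi":2,"k":25,"mg":68},"ws":{"eni":0,"lcp":43},"wxc":{"wx":82}}}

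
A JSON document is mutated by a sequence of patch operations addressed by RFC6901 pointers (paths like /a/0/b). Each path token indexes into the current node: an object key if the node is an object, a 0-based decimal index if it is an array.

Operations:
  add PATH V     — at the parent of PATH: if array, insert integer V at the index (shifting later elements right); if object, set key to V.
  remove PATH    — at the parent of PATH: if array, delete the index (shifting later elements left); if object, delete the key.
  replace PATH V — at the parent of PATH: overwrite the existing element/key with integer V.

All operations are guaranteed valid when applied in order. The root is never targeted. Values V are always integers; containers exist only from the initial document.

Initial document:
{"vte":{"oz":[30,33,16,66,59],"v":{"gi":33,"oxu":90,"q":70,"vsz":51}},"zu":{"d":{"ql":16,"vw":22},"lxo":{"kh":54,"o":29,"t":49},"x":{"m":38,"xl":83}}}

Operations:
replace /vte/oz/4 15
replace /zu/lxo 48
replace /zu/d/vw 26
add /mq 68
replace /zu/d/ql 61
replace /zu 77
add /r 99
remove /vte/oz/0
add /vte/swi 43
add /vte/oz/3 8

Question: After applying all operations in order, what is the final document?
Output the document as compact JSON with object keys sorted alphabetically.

Answer: {"mq":68,"r":99,"vte":{"oz":[33,16,66,8,15],"swi":43,"v":{"gi":33,"oxu":90,"q":70,"vsz":51}},"zu":77}

Derivation:
After op 1 (replace /vte/oz/4 15): {"vte":{"oz":[30,33,16,66,15],"v":{"gi":33,"oxu":90,"q":70,"vsz":51}},"zu":{"d":{"ql":16,"vw":22},"lxo":{"kh":54,"o":29,"t":49},"x":{"m":38,"xl":83}}}
After op 2 (replace /zu/lxo 48): {"vte":{"oz":[30,33,16,66,15],"v":{"gi":33,"oxu":90,"q":70,"vsz":51}},"zu":{"d":{"ql":16,"vw":22},"lxo":48,"x":{"m":38,"xl":83}}}
After op 3 (replace /zu/d/vw 26): {"vte":{"oz":[30,33,16,66,15],"v":{"gi":33,"oxu":90,"q":70,"vsz":51}},"zu":{"d":{"ql":16,"vw":26},"lxo":48,"x":{"m":38,"xl":83}}}
After op 4 (add /mq 68): {"mq":68,"vte":{"oz":[30,33,16,66,15],"v":{"gi":33,"oxu":90,"q":70,"vsz":51}},"zu":{"d":{"ql":16,"vw":26},"lxo":48,"x":{"m":38,"xl":83}}}
After op 5 (replace /zu/d/ql 61): {"mq":68,"vte":{"oz":[30,33,16,66,15],"v":{"gi":33,"oxu":90,"q":70,"vsz":51}},"zu":{"d":{"ql":61,"vw":26},"lxo":48,"x":{"m":38,"xl":83}}}
After op 6 (replace /zu 77): {"mq":68,"vte":{"oz":[30,33,16,66,15],"v":{"gi":33,"oxu":90,"q":70,"vsz":51}},"zu":77}
After op 7 (add /r 99): {"mq":68,"r":99,"vte":{"oz":[30,33,16,66,15],"v":{"gi":33,"oxu":90,"q":70,"vsz":51}},"zu":77}
After op 8 (remove /vte/oz/0): {"mq":68,"r":99,"vte":{"oz":[33,16,66,15],"v":{"gi":33,"oxu":90,"q":70,"vsz":51}},"zu":77}
After op 9 (add /vte/swi 43): {"mq":68,"r":99,"vte":{"oz":[33,16,66,15],"swi":43,"v":{"gi":33,"oxu":90,"q":70,"vsz":51}},"zu":77}
After op 10 (add /vte/oz/3 8): {"mq":68,"r":99,"vte":{"oz":[33,16,66,8,15],"swi":43,"v":{"gi":33,"oxu":90,"q":70,"vsz":51}},"zu":77}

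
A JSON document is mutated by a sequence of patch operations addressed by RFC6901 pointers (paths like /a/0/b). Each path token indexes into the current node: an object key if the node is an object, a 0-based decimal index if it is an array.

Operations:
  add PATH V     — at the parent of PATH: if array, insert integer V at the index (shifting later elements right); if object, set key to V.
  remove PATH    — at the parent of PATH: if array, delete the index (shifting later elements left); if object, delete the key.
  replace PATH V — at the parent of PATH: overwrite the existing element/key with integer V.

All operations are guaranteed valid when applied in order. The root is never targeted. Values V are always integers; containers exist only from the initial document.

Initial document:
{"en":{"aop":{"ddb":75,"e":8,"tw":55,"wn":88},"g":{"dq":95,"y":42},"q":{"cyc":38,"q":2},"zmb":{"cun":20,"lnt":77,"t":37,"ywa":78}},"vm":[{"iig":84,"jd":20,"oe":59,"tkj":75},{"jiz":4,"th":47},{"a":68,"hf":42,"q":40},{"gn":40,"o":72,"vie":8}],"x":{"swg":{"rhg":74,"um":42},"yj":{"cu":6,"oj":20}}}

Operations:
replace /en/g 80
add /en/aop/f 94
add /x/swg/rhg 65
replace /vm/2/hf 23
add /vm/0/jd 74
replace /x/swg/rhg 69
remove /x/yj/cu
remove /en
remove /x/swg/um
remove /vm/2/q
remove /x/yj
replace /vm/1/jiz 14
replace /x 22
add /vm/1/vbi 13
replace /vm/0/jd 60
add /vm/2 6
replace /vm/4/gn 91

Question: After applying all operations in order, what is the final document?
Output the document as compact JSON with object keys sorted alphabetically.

Answer: {"vm":[{"iig":84,"jd":60,"oe":59,"tkj":75},{"jiz":14,"th":47,"vbi":13},6,{"a":68,"hf":23},{"gn":91,"o":72,"vie":8}],"x":22}

Derivation:
After op 1 (replace /en/g 80): {"en":{"aop":{"ddb":75,"e":8,"tw":55,"wn":88},"g":80,"q":{"cyc":38,"q":2},"zmb":{"cun":20,"lnt":77,"t":37,"ywa":78}},"vm":[{"iig":84,"jd":20,"oe":59,"tkj":75},{"jiz":4,"th":47},{"a":68,"hf":42,"q":40},{"gn":40,"o":72,"vie":8}],"x":{"swg":{"rhg":74,"um":42},"yj":{"cu":6,"oj":20}}}
After op 2 (add /en/aop/f 94): {"en":{"aop":{"ddb":75,"e":8,"f":94,"tw":55,"wn":88},"g":80,"q":{"cyc":38,"q":2},"zmb":{"cun":20,"lnt":77,"t":37,"ywa":78}},"vm":[{"iig":84,"jd":20,"oe":59,"tkj":75},{"jiz":4,"th":47},{"a":68,"hf":42,"q":40},{"gn":40,"o":72,"vie":8}],"x":{"swg":{"rhg":74,"um":42},"yj":{"cu":6,"oj":20}}}
After op 3 (add /x/swg/rhg 65): {"en":{"aop":{"ddb":75,"e":8,"f":94,"tw":55,"wn":88},"g":80,"q":{"cyc":38,"q":2},"zmb":{"cun":20,"lnt":77,"t":37,"ywa":78}},"vm":[{"iig":84,"jd":20,"oe":59,"tkj":75},{"jiz":4,"th":47},{"a":68,"hf":42,"q":40},{"gn":40,"o":72,"vie":8}],"x":{"swg":{"rhg":65,"um":42},"yj":{"cu":6,"oj":20}}}
After op 4 (replace /vm/2/hf 23): {"en":{"aop":{"ddb":75,"e":8,"f":94,"tw":55,"wn":88},"g":80,"q":{"cyc":38,"q":2},"zmb":{"cun":20,"lnt":77,"t":37,"ywa":78}},"vm":[{"iig":84,"jd":20,"oe":59,"tkj":75},{"jiz":4,"th":47},{"a":68,"hf":23,"q":40},{"gn":40,"o":72,"vie":8}],"x":{"swg":{"rhg":65,"um":42},"yj":{"cu":6,"oj":20}}}
After op 5 (add /vm/0/jd 74): {"en":{"aop":{"ddb":75,"e":8,"f":94,"tw":55,"wn":88},"g":80,"q":{"cyc":38,"q":2},"zmb":{"cun":20,"lnt":77,"t":37,"ywa":78}},"vm":[{"iig":84,"jd":74,"oe":59,"tkj":75},{"jiz":4,"th":47},{"a":68,"hf":23,"q":40},{"gn":40,"o":72,"vie":8}],"x":{"swg":{"rhg":65,"um":42},"yj":{"cu":6,"oj":20}}}
After op 6 (replace /x/swg/rhg 69): {"en":{"aop":{"ddb":75,"e":8,"f":94,"tw":55,"wn":88},"g":80,"q":{"cyc":38,"q":2},"zmb":{"cun":20,"lnt":77,"t":37,"ywa":78}},"vm":[{"iig":84,"jd":74,"oe":59,"tkj":75},{"jiz":4,"th":47},{"a":68,"hf":23,"q":40},{"gn":40,"o":72,"vie":8}],"x":{"swg":{"rhg":69,"um":42},"yj":{"cu":6,"oj":20}}}
After op 7 (remove /x/yj/cu): {"en":{"aop":{"ddb":75,"e":8,"f":94,"tw":55,"wn":88},"g":80,"q":{"cyc":38,"q":2},"zmb":{"cun":20,"lnt":77,"t":37,"ywa":78}},"vm":[{"iig":84,"jd":74,"oe":59,"tkj":75},{"jiz":4,"th":47},{"a":68,"hf":23,"q":40},{"gn":40,"o":72,"vie":8}],"x":{"swg":{"rhg":69,"um":42},"yj":{"oj":20}}}
After op 8 (remove /en): {"vm":[{"iig":84,"jd":74,"oe":59,"tkj":75},{"jiz":4,"th":47},{"a":68,"hf":23,"q":40},{"gn":40,"o":72,"vie":8}],"x":{"swg":{"rhg":69,"um":42},"yj":{"oj":20}}}
After op 9 (remove /x/swg/um): {"vm":[{"iig":84,"jd":74,"oe":59,"tkj":75},{"jiz":4,"th":47},{"a":68,"hf":23,"q":40},{"gn":40,"o":72,"vie":8}],"x":{"swg":{"rhg":69},"yj":{"oj":20}}}
After op 10 (remove /vm/2/q): {"vm":[{"iig":84,"jd":74,"oe":59,"tkj":75},{"jiz":4,"th":47},{"a":68,"hf":23},{"gn":40,"o":72,"vie":8}],"x":{"swg":{"rhg":69},"yj":{"oj":20}}}
After op 11 (remove /x/yj): {"vm":[{"iig":84,"jd":74,"oe":59,"tkj":75},{"jiz":4,"th":47},{"a":68,"hf":23},{"gn":40,"o":72,"vie":8}],"x":{"swg":{"rhg":69}}}
After op 12 (replace /vm/1/jiz 14): {"vm":[{"iig":84,"jd":74,"oe":59,"tkj":75},{"jiz":14,"th":47},{"a":68,"hf":23},{"gn":40,"o":72,"vie":8}],"x":{"swg":{"rhg":69}}}
After op 13 (replace /x 22): {"vm":[{"iig":84,"jd":74,"oe":59,"tkj":75},{"jiz":14,"th":47},{"a":68,"hf":23},{"gn":40,"o":72,"vie":8}],"x":22}
After op 14 (add /vm/1/vbi 13): {"vm":[{"iig":84,"jd":74,"oe":59,"tkj":75},{"jiz":14,"th":47,"vbi":13},{"a":68,"hf":23},{"gn":40,"o":72,"vie":8}],"x":22}
After op 15 (replace /vm/0/jd 60): {"vm":[{"iig":84,"jd":60,"oe":59,"tkj":75},{"jiz":14,"th":47,"vbi":13},{"a":68,"hf":23},{"gn":40,"o":72,"vie":8}],"x":22}
After op 16 (add /vm/2 6): {"vm":[{"iig":84,"jd":60,"oe":59,"tkj":75},{"jiz":14,"th":47,"vbi":13},6,{"a":68,"hf":23},{"gn":40,"o":72,"vie":8}],"x":22}
After op 17 (replace /vm/4/gn 91): {"vm":[{"iig":84,"jd":60,"oe":59,"tkj":75},{"jiz":14,"th":47,"vbi":13},6,{"a":68,"hf":23},{"gn":91,"o":72,"vie":8}],"x":22}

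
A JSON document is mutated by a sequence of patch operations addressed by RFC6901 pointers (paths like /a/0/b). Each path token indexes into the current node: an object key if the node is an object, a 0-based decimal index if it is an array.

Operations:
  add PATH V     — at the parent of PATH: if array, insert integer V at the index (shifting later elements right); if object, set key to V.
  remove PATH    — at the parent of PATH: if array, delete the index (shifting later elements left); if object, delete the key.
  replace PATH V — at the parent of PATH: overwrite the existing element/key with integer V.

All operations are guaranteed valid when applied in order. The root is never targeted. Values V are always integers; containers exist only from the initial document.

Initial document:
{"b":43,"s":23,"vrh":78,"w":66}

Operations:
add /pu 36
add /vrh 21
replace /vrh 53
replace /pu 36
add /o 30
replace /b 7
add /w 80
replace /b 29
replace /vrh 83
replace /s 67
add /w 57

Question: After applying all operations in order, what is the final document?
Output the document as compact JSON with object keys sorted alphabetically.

Answer: {"b":29,"o":30,"pu":36,"s":67,"vrh":83,"w":57}

Derivation:
After op 1 (add /pu 36): {"b":43,"pu":36,"s":23,"vrh":78,"w":66}
After op 2 (add /vrh 21): {"b":43,"pu":36,"s":23,"vrh":21,"w":66}
After op 3 (replace /vrh 53): {"b":43,"pu":36,"s":23,"vrh":53,"w":66}
After op 4 (replace /pu 36): {"b":43,"pu":36,"s":23,"vrh":53,"w":66}
After op 5 (add /o 30): {"b":43,"o":30,"pu":36,"s":23,"vrh":53,"w":66}
After op 6 (replace /b 7): {"b":7,"o":30,"pu":36,"s":23,"vrh":53,"w":66}
After op 7 (add /w 80): {"b":7,"o":30,"pu":36,"s":23,"vrh":53,"w":80}
After op 8 (replace /b 29): {"b":29,"o":30,"pu":36,"s":23,"vrh":53,"w":80}
After op 9 (replace /vrh 83): {"b":29,"o":30,"pu":36,"s":23,"vrh":83,"w":80}
After op 10 (replace /s 67): {"b":29,"o":30,"pu":36,"s":67,"vrh":83,"w":80}
After op 11 (add /w 57): {"b":29,"o":30,"pu":36,"s":67,"vrh":83,"w":57}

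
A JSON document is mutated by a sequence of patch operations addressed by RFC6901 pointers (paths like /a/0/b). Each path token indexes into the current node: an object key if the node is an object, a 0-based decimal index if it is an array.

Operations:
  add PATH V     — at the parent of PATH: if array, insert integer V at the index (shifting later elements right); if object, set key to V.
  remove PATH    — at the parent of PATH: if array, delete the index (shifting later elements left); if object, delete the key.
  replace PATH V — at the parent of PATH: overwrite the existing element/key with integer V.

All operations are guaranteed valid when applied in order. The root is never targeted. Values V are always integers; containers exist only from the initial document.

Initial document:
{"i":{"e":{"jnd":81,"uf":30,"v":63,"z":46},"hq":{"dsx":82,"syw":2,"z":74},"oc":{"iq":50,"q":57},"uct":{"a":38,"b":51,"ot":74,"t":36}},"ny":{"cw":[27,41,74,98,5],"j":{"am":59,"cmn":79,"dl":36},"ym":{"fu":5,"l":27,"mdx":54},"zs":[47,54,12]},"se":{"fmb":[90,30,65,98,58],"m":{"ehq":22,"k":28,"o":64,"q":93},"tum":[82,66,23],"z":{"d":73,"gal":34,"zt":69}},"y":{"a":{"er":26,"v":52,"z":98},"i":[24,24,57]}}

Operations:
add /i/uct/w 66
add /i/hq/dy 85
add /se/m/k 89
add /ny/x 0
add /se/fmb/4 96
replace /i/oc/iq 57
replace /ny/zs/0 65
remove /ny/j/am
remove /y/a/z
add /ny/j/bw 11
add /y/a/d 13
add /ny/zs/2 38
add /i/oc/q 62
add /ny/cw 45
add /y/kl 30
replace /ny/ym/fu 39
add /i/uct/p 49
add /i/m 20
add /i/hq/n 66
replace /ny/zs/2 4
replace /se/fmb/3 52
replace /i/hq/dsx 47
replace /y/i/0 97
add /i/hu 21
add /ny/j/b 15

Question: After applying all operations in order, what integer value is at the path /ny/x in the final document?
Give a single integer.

After op 1 (add /i/uct/w 66): {"i":{"e":{"jnd":81,"uf":30,"v":63,"z":46},"hq":{"dsx":82,"syw":2,"z":74},"oc":{"iq":50,"q":57},"uct":{"a":38,"b":51,"ot":74,"t":36,"w":66}},"ny":{"cw":[27,41,74,98,5],"j":{"am":59,"cmn":79,"dl":36},"ym":{"fu":5,"l":27,"mdx":54},"zs":[47,54,12]},"se":{"fmb":[90,30,65,98,58],"m":{"ehq":22,"k":28,"o":64,"q":93},"tum":[82,66,23],"z":{"d":73,"gal":34,"zt":69}},"y":{"a":{"er":26,"v":52,"z":98},"i":[24,24,57]}}
After op 3 (add /se/m/k 89): {"i":{"e":{"jnd":81,"uf":30,"v":63,"z":46},"hq":{"dsx":82,"dy":85,"syw":2,"z":74},"oc":{"iq":50,"q":57},"uct":{"a":38,"b":51,"ot":74,"t":36,"w":66}},"ny":{"cw":[27,41,74,98,5],"j":{"am":59,"cmn":79,"dl":36},"ym":{"fu":5,"l":27,"mdx":54},"zs":[47,54,12]},"se":{"fmb":[90,30,65,98,58],"m":{"ehq":22,"k":89,"o":64,"q":93},"tum":[82,66,23],"z":{"d":73,"gal":34,"zt":69}},"y":{"a":{"er":26,"v":52,"z":98},"i":[24,24,57]}}
After op 5 (add /se/fmb/4 96): {"i":{"e":{"jnd":81,"uf":30,"v":63,"z":46},"hq":{"dsx":82,"dy":85,"syw":2,"z":74},"oc":{"iq":50,"q":57},"uct":{"a":38,"b":51,"ot":74,"t":36,"w":66}},"ny":{"cw":[27,41,74,98,5],"j":{"am":59,"cmn":79,"dl":36},"x":0,"ym":{"fu":5,"l":27,"mdx":54},"zs":[47,54,12]},"se":{"fmb":[90,30,65,98,96,58],"m":{"ehq":22,"k":89,"o":64,"q":93},"tum":[82,66,23],"z":{"d":73,"gal":34,"zt":69}},"y":{"a":{"er":26,"v":52,"z":98},"i":[24,24,57]}}
After op 7 (replace /ny/zs/0 65): {"i":{"e":{"jnd":81,"uf":30,"v":63,"z":46},"hq":{"dsx":82,"dy":85,"syw":2,"z":74},"oc":{"iq":57,"q":57},"uct":{"a":38,"b":51,"ot":74,"t":36,"w":66}},"ny":{"cw":[27,41,74,98,5],"j":{"am":59,"cmn":79,"dl":36},"x":0,"ym":{"fu":5,"l":27,"mdx":54},"zs":[65,54,12]},"se":{"fmb":[90,30,65,98,96,58],"m":{"ehq":22,"k":89,"o":64,"q":93},"tum":[82,66,23],"z":{"d":73,"gal":34,"zt":69}},"y":{"a":{"er":26,"v":52,"z":98},"i":[24,24,57]}}
After op 9 (remove /y/a/z): {"i":{"e":{"jnd":81,"uf":30,"v":63,"z":46},"hq":{"dsx":82,"dy":85,"syw":2,"z":74},"oc":{"iq":57,"q":57},"uct":{"a":38,"b":51,"ot":74,"t":36,"w":66}},"ny":{"cw":[27,41,74,98,5],"j":{"cmn":79,"dl":36},"x":0,"ym":{"fu":5,"l":27,"mdx":54},"zs":[65,54,12]},"se":{"fmb":[90,30,65,98,96,58],"m":{"ehq":22,"k":89,"o":64,"q":93},"tum":[82,66,23],"z":{"d":73,"gal":34,"zt":69}},"y":{"a":{"er":26,"v":52},"i":[24,24,57]}}
After op 11 (add /y/a/d 13): {"i":{"e":{"jnd":81,"uf":30,"v":63,"z":46},"hq":{"dsx":82,"dy":85,"syw":2,"z":74},"oc":{"iq":57,"q":57},"uct":{"a":38,"b":51,"ot":74,"t":36,"w":66}},"ny":{"cw":[27,41,74,98,5],"j":{"bw":11,"cmn":79,"dl":36},"x":0,"ym":{"fu":5,"l":27,"mdx":54},"zs":[65,54,12]},"se":{"fmb":[90,30,65,98,96,58],"m":{"ehq":22,"k":89,"o":64,"q":93},"tum":[82,66,23],"z":{"d":73,"gal":34,"zt":69}},"y":{"a":{"d":13,"er":26,"v":52},"i":[24,24,57]}}
After op 13 (add /i/oc/q 62): {"i":{"e":{"jnd":81,"uf":30,"v":63,"z":46},"hq":{"dsx":82,"dy":85,"syw":2,"z":74},"oc":{"iq":57,"q":62},"uct":{"a":38,"b":51,"ot":74,"t":36,"w":66}},"ny":{"cw":[27,41,74,98,5],"j":{"bw":11,"cmn":79,"dl":36},"x":0,"ym":{"fu":5,"l":27,"mdx":54},"zs":[65,54,38,12]},"se":{"fmb":[90,30,65,98,96,58],"m":{"ehq":22,"k":89,"o":64,"q":93},"tum":[82,66,23],"z":{"d":73,"gal":34,"zt":69}},"y":{"a":{"d":13,"er":26,"v":52},"i":[24,24,57]}}
After op 15 (add /y/kl 30): {"i":{"e":{"jnd":81,"uf":30,"v":63,"z":46},"hq":{"dsx":82,"dy":85,"syw":2,"z":74},"oc":{"iq":57,"q":62},"uct":{"a":38,"b":51,"ot":74,"t":36,"w":66}},"ny":{"cw":45,"j":{"bw":11,"cmn":79,"dl":36},"x":0,"ym":{"fu":5,"l":27,"mdx":54},"zs":[65,54,38,12]},"se":{"fmb":[90,30,65,98,96,58],"m":{"ehq":22,"k":89,"o":64,"q":93},"tum":[82,66,23],"z":{"d":73,"gal":34,"zt":69}},"y":{"a":{"d":13,"er":26,"v":52},"i":[24,24,57],"kl":30}}
After op 17 (add /i/uct/p 49): {"i":{"e":{"jnd":81,"uf":30,"v":63,"z":46},"hq":{"dsx":82,"dy":85,"syw":2,"z":74},"oc":{"iq":57,"q":62},"uct":{"a":38,"b":51,"ot":74,"p":49,"t":36,"w":66}},"ny":{"cw":45,"j":{"bw":11,"cmn":79,"dl":36},"x":0,"ym":{"fu":39,"l":27,"mdx":54},"zs":[65,54,38,12]},"se":{"fmb":[90,30,65,98,96,58],"m":{"ehq":22,"k":89,"o":64,"q":93},"tum":[82,66,23],"z":{"d":73,"gal":34,"zt":69}},"y":{"a":{"d":13,"er":26,"v":52},"i":[24,24,57],"kl":30}}
After op 19 (add /i/hq/n 66): {"i":{"e":{"jnd":81,"uf":30,"v":63,"z":46},"hq":{"dsx":82,"dy":85,"n":66,"syw":2,"z":74},"m":20,"oc":{"iq":57,"q":62},"uct":{"a":38,"b":51,"ot":74,"p":49,"t":36,"w":66}},"ny":{"cw":45,"j":{"bw":11,"cmn":79,"dl":36},"x":0,"ym":{"fu":39,"l":27,"mdx":54},"zs":[65,54,38,12]},"se":{"fmb":[90,30,65,98,96,58],"m":{"ehq":22,"k":89,"o":64,"q":93},"tum":[82,66,23],"z":{"d":73,"gal":34,"zt":69}},"y":{"a":{"d":13,"er":26,"v":52},"i":[24,24,57],"kl":30}}
After op 21 (replace /se/fmb/3 52): {"i":{"e":{"jnd":81,"uf":30,"v":63,"z":46},"hq":{"dsx":82,"dy":85,"n":66,"syw":2,"z":74},"m":20,"oc":{"iq":57,"q":62},"uct":{"a":38,"b":51,"ot":74,"p":49,"t":36,"w":66}},"ny":{"cw":45,"j":{"bw":11,"cmn":79,"dl":36},"x":0,"ym":{"fu":39,"l":27,"mdx":54},"zs":[65,54,4,12]},"se":{"fmb":[90,30,65,52,96,58],"m":{"ehq":22,"k":89,"o":64,"q":93},"tum":[82,66,23],"z":{"d":73,"gal":34,"zt":69}},"y":{"a":{"d":13,"er":26,"v":52},"i":[24,24,57],"kl":30}}
After op 23 (replace /y/i/0 97): {"i":{"e":{"jnd":81,"uf":30,"v":63,"z":46},"hq":{"dsx":47,"dy":85,"n":66,"syw":2,"z":74},"m":20,"oc":{"iq":57,"q":62},"uct":{"a":38,"b":51,"ot":74,"p":49,"t":36,"w":66}},"ny":{"cw":45,"j":{"bw":11,"cmn":79,"dl":36},"x":0,"ym":{"fu":39,"l":27,"mdx":54},"zs":[65,54,4,12]},"se":{"fmb":[90,30,65,52,96,58],"m":{"ehq":22,"k":89,"o":64,"q":93},"tum":[82,66,23],"z":{"d":73,"gal":34,"zt":69}},"y":{"a":{"d":13,"er":26,"v":52},"i":[97,24,57],"kl":30}}
Value at /ny/x: 0

Answer: 0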